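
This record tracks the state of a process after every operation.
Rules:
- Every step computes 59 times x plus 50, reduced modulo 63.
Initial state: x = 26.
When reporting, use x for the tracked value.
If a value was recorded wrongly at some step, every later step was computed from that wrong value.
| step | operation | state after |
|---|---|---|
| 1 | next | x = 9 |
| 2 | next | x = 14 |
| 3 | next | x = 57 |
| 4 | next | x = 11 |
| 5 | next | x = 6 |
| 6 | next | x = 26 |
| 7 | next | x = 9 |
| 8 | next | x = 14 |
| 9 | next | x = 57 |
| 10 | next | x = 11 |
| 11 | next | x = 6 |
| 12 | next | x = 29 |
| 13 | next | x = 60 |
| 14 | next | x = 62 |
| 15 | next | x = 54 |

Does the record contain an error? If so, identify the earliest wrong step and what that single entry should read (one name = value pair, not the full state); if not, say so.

step 12, x = 26

1. x = (59*26 + 50) mod 63 = 9 (exactly as logged)
2. x = (59*9 + 50) mod 63 = 14 (no discrepancy)
3. x = (59*14 + 50) mod 63 = 57 (verified)
4. x = (59*57 + 50) mod 63 = 11 (agrees with the record)
5. x = (59*11 + 50) mod 63 = 6 (matches)
6. x = (59*6 + 50) mod 63 = 26 (consistent with the record)
7. x = (59*26 + 50) mod 63 = 9 (same as recorded)
8. x = (59*9 + 50) mod 63 = 14 (agrees with the record)
9. x = (59*14 + 50) mod 63 = 57 (matches)
10. x = (59*57 + 50) mod 63 = 11 (confirmed correct)
11. x = (59*11 + 50) mod 63 = 6 (agrees with the record)
12. x = (59*6 + 50) mod 63 = 26 (the record has a different value)
The earliest wrong entry is at step 12: it should read x = 26.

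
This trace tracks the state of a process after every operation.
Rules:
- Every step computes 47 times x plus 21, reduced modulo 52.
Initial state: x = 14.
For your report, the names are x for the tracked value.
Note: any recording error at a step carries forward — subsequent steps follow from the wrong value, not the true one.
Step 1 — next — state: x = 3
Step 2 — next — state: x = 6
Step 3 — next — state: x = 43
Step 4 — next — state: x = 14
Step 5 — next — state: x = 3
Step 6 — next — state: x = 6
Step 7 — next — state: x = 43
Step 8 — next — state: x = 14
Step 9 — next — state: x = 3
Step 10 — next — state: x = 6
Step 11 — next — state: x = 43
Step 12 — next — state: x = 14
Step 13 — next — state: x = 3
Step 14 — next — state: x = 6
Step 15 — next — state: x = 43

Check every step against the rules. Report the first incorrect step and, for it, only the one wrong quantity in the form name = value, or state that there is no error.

no error

1. x = (47*14 + 21) mod 52 = 3 (consistent with the trace)
2. x = (47*3 + 21) mod 52 = 6 (in agreement)
3. x = (47*6 + 21) mod 52 = 43 (matches)
4. x = (47*43 + 21) mod 52 = 14 (exactly as logged)
5. x = (47*14 + 21) mod 52 = 3 (confirmed correct)
6. x = (47*3 + 21) mod 52 = 6 (same as recorded)
7. x = (47*6 + 21) mod 52 = 43 (consistent with the trace)
8. x = (47*43 + 21) mod 52 = 14 (consistent with the trace)
9. x = (47*14 + 21) mod 52 = 3 (verified)
10. x = (47*3 + 21) mod 52 = 6 (verified)
11. x = (47*6 + 21) mod 52 = 43 (matches)
12. x = (47*43 + 21) mod 52 = 14 (in agreement)
13. x = (47*14 + 21) mod 52 = 3 (in agreement)
14. x = (47*3 + 21) mod 52 = 6 (in agreement)
15. x = (47*6 + 21) mod 52 = 43 (verified)
Every step is consistent.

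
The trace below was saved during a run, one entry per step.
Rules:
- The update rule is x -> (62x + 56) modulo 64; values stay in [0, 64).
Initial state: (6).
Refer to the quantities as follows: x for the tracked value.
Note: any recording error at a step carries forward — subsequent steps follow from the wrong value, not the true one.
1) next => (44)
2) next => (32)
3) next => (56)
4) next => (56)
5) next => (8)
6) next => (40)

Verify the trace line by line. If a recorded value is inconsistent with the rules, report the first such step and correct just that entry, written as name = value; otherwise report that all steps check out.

step 4, x = 8

step 1: x = (62*6 + 56) mod 64 = 44 -> matches
step 2: x = (62*44 + 56) mod 64 = 32 -> checks out
step 3: x = (62*32 + 56) mod 64 = 56 -> consistent with the trace
step 4: x = (62*56 + 56) mod 64 = 8 -> the entry is off here
Step 4 is the first one off; corrected, x = 8.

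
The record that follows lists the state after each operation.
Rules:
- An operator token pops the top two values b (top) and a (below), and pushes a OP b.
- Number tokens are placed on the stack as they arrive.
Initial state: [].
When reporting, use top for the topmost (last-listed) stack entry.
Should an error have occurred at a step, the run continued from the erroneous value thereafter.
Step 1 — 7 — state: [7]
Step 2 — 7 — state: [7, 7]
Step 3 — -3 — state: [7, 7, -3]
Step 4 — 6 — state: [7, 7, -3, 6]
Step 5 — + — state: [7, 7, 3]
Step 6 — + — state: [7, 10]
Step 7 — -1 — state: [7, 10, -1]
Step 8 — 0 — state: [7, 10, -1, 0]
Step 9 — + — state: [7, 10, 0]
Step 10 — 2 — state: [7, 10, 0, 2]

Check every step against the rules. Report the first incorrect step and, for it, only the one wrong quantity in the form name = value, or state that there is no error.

Recomputing the run from the initial state:
step 1: [7]
step 2: [7, 7]
step 3: [7, 7, -3]
step 4: [7, 7, -3, 6]
step 5: [7, 7, 3]
step 6: [7, 10]
step 7: [7, 10, -1]
step 8: [7, 10, -1, 0]
step 9: [7, 10, -1]
step 10: [7, 10, -1, 2]
The first disagreement with the record is at step 9, where the value should be top = -1.

step 9, top = -1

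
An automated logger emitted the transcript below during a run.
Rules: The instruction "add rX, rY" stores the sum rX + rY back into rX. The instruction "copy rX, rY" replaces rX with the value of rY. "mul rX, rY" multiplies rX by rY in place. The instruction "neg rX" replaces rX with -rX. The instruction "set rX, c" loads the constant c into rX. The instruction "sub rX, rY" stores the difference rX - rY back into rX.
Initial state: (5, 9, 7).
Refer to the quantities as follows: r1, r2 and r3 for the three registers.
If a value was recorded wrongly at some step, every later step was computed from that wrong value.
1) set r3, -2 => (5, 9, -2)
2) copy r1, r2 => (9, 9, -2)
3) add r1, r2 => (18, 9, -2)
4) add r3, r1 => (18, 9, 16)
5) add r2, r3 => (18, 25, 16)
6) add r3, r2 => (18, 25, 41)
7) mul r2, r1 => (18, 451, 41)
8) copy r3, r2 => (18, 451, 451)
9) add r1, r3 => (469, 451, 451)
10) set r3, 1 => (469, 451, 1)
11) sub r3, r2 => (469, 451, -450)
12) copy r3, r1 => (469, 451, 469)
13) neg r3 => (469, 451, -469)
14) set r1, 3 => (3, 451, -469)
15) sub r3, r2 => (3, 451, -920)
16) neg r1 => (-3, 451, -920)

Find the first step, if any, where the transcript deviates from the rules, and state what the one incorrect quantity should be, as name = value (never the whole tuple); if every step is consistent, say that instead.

1. r3 = -2 (agrees with the transcript)
2. r1 = 9 (no discrepancy)
3. r1 = 9 + 9 = 18 (in agreement)
4. r3 = -2 + 18 = 16 (matches)
5. r2 = 9 + 16 = 25 (exactly as logged)
6. r3 = 16 + 25 = 41 (agrees with the transcript)
7. r2 = 25 * 18 = 450 (a discrepancy with the transcript)
First deviation found at step 7; the corrected entry is r2 = 450.

step 7, r2 = 450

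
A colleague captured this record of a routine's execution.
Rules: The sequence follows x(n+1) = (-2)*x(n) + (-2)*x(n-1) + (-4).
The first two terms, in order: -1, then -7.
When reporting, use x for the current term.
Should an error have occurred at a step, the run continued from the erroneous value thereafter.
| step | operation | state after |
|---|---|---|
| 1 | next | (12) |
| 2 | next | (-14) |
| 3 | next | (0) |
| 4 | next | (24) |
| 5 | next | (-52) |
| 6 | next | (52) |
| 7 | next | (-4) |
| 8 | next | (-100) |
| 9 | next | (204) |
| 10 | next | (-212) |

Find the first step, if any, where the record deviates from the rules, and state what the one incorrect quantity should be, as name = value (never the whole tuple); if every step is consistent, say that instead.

no error

Recomputing the run from the initial state:
step 1: x = 12
step 2: x = -14
step 3: x = 0
step 4: x = 24
step 5: x = -52
step 6: x = 52
step 7: x = -4
step 8: x = -100
step 9: x = 204
step 10: x = -212
This matches the record at every step.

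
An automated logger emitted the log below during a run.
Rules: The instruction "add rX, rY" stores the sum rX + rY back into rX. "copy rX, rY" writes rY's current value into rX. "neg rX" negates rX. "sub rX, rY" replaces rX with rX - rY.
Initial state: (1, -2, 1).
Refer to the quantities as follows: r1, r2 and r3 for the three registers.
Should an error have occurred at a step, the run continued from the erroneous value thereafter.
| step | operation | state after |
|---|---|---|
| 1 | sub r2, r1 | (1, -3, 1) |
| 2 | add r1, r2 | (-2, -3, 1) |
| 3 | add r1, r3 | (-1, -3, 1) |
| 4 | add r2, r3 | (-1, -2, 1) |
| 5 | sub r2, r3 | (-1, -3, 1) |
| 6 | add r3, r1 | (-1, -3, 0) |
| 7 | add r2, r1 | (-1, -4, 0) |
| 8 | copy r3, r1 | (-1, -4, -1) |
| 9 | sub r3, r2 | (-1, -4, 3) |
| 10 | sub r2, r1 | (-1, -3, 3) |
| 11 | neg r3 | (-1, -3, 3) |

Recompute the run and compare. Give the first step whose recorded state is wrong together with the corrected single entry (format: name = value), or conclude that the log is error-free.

step 11, r3 = -3

Step 1: r2 = -2 - 1 = -3 — exactly as logged.
Step 2: r1 = 1 + -3 = -2 — consistent with the log.
Step 3: r1 = -2 + 1 = -1 — no discrepancy.
Step 4: r2 = -3 + 1 = -2 — no discrepancy.
Step 5: r2 = -2 - 1 = -3 — exactly as logged.
Step 6: r3 = 1 + -1 = 0 — confirmed correct.
Step 7: r2 = -3 + -1 = -4 — same as recorded.
Step 8: r3 = -1 — consistent with the log.
Step 9: r3 = -1 - -4 = 3 — verified.
Step 10: r2 = -4 - -1 = -3 — consistent with the log.
Step 11: r3 = -(3) = -3 — the recorded entry deviates here.
So the first discrepancy is step 11, where the right value is r3 = -3.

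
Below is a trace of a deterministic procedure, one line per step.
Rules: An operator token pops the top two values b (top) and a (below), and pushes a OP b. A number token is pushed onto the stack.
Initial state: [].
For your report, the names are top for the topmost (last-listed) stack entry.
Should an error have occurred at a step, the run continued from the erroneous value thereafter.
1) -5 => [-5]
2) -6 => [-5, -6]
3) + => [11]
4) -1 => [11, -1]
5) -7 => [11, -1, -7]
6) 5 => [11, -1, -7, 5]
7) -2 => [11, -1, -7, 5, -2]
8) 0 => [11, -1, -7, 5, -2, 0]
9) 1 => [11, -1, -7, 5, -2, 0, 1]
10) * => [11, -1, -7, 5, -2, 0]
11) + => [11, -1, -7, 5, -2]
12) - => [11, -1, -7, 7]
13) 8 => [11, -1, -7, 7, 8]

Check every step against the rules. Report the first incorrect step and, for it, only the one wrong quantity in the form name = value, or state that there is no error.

step 1: push -5: top = -5 -> no discrepancy
step 2: push -6: top = -6 -> exactly as logged
step 3: -5 + -6 = -11 -> the trace disagrees here
Step 3 is the first one off; corrected, top = -11.

step 3, top = -11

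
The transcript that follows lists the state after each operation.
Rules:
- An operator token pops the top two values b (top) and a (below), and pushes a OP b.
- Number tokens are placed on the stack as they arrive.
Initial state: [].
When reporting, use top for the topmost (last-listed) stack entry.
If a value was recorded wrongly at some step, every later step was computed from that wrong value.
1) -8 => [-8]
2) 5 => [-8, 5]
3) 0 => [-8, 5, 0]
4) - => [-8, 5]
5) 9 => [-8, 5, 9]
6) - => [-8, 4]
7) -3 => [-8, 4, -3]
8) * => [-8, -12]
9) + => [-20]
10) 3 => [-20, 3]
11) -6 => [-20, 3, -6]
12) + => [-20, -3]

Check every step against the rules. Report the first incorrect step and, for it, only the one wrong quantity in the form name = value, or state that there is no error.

step 1: push -8: top = -8 -> checks out
step 2: push 5: top = 5 -> verified
step 3: push 0: top = 0 -> agrees with the transcript
step 4: 5 - 0 = 5 -> in agreement
step 5: push 9: top = 9 -> verified
step 6: 5 - 9 = -4 -> first mismatch against the transcript
First incorrect step: 6; the correct value is top = -4.

step 6, top = -4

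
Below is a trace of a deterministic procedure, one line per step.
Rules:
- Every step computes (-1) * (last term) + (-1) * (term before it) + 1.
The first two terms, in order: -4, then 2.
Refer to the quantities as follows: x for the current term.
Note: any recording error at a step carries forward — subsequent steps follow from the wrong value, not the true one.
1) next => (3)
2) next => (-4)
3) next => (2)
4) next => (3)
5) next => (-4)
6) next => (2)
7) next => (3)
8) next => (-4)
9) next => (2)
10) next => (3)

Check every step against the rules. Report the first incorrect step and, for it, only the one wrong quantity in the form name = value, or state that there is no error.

no error

step 1: x = -1*(2) + (-1)*(-4) + (1) = 3 -> agrees with the trace
step 2: x = -1*(3) + (-1)*(2) + (1) = -4 -> same as recorded
step 3: x = -1*(-4) + (-1)*(3) + (1) = 2 -> in agreement
step 4: x = -1*(2) + (-1)*(-4) + (1) = 3 -> confirmed correct
step 5: x = -1*(3) + (-1)*(2) + (1) = -4 -> confirmed correct
step 6: x = -1*(-4) + (-1)*(3) + (1) = 2 -> in agreement
step 7: x = -1*(2) + (-1)*(-4) + (1) = 3 -> in agreement
step 8: x = -1*(3) + (-1)*(2) + (1) = -4 -> confirmed correct
step 9: x = -1*(-4) + (-1)*(3) + (1) = 2 -> agrees with the trace
step 10: x = -1*(2) + (-1)*(-4) + (1) = 3 -> verified
Nothing is out of place; the run is error-free.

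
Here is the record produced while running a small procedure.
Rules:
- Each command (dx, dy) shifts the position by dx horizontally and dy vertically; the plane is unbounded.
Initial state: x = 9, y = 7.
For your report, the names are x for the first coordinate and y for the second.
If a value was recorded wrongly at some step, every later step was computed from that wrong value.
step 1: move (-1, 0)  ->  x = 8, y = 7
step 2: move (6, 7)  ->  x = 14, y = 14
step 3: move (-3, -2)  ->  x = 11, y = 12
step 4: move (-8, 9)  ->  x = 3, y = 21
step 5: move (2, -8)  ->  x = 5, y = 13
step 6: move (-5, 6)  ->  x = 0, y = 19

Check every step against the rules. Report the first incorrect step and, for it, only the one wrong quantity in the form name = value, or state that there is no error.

no error

Recomputing the run from the initial state:
step 1: x = 8, y = 7
step 2: x = 14, y = 14
step 3: x = 11, y = 12
step 4: x = 3, y = 21
step 5: x = 5, y = 13
step 6: x = 0, y = 19
This matches the record at every step.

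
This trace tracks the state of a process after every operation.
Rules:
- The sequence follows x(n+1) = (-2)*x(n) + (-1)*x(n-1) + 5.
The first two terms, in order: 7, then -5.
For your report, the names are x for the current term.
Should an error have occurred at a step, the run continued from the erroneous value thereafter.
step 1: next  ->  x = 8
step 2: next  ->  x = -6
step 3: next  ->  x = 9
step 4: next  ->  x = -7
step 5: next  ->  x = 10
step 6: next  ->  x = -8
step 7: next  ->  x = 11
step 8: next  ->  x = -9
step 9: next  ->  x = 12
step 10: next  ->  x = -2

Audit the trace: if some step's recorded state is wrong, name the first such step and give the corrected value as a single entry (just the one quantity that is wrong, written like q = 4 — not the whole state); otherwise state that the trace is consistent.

step 10, x = -10

Recomputing the run from the initial state:
step 1: x = 8
step 2: x = -6
step 3: x = 9
step 4: x = -7
step 5: x = 10
step 6: x = -8
step 7: x = 11
step 8: x = -9
step 9: x = 12
step 10: x = -10
The first disagreement with the trace is at step 10, where the value should be x = -10.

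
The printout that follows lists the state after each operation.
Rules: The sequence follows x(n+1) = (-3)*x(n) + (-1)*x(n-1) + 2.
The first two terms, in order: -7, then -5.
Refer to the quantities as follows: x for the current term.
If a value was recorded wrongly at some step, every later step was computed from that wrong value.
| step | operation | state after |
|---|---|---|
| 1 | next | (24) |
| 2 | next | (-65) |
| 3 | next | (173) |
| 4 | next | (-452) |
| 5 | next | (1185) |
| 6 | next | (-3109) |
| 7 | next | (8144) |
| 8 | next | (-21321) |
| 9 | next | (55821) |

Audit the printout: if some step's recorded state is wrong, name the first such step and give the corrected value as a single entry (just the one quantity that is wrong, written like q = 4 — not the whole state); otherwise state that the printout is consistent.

Recomputing the run from the initial state:
step 1: x = 24
step 2: x = -65
step 3: x = 173
step 4: x = -452
step 5: x = 1185
step 6: x = -3101
step 7: x = 8120
step 8: x = -21257
step 9: x = 55653
The first disagreement with the printout is at step 6, where the value should be x = -3101.

step 6, x = -3101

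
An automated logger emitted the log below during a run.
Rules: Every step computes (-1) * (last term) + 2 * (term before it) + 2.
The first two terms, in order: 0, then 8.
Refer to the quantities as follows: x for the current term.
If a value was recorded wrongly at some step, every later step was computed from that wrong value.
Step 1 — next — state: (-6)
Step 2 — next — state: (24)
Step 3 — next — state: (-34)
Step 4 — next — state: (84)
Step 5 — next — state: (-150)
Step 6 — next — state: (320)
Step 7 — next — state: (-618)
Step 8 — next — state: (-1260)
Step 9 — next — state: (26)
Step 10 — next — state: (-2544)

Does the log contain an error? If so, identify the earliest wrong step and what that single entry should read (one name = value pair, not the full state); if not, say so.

step 8, x = 1260

step 1: x = -1*(8) + (2)*(0) + (2) = -6 -> same as recorded
step 2: x = -1*(-6) + (2)*(8) + (2) = 24 -> in agreement
step 3: x = -1*(24) + (2)*(-6) + (2) = -34 -> in agreement
step 4: x = -1*(-34) + (2)*(24) + (2) = 84 -> same as recorded
step 5: x = -1*(84) + (2)*(-34) + (2) = -150 -> confirmed correct
step 6: x = -1*(-150) + (2)*(84) + (2) = 320 -> consistent with the log
step 7: x = -1*(320) + (2)*(-150) + (2) = -618 -> same as recorded
step 8: x = -1*(-618) + (2)*(320) + (2) = 1260 -> this is not what the log shows
That makes step 8 the first incorrect line — x = 1260 is what it should show.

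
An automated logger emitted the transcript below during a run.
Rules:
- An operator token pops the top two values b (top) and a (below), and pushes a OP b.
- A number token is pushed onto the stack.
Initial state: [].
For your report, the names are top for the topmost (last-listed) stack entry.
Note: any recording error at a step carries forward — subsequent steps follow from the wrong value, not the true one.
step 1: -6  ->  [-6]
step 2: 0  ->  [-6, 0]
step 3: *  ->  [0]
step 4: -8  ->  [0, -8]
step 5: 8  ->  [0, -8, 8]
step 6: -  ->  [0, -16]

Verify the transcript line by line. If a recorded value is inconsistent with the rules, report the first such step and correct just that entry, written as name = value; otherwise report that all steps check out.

step 1: push -6: top = -6 -> no discrepancy
step 2: push 0: top = 0 -> no discrepancy
step 3: -6 * 0 = 0 -> same as recorded
step 4: push -8: top = -8 -> confirmed correct
step 5: push 8: top = 8 -> confirmed correct
step 6: -8 - 8 = -16 -> no discrepancy
Each recorded entry agrees with the recomputation.

no error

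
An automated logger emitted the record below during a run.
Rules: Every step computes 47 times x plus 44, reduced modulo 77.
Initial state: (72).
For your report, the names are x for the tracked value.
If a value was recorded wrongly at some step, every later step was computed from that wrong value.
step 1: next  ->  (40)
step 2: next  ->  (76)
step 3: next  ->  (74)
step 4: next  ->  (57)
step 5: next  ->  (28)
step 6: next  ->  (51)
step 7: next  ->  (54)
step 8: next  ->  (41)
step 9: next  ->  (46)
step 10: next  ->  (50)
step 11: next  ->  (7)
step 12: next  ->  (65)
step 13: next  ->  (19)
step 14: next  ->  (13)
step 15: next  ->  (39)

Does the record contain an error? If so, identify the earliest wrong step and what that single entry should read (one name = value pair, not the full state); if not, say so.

Recomputing the run from the initial state:
step 1: x = 40
step 2: x = 76
step 3: x = 74
step 4: x = 57
step 5: x = 28
step 6: x = 51
step 7: x = 54
step 8: x = 41
step 9: x = 46
step 10: x = 50
step 11: x = 7
step 12: x = 65
step 13: x = 19
step 14: x = 13
step 15: x = 39
This matches the record at every step.

no error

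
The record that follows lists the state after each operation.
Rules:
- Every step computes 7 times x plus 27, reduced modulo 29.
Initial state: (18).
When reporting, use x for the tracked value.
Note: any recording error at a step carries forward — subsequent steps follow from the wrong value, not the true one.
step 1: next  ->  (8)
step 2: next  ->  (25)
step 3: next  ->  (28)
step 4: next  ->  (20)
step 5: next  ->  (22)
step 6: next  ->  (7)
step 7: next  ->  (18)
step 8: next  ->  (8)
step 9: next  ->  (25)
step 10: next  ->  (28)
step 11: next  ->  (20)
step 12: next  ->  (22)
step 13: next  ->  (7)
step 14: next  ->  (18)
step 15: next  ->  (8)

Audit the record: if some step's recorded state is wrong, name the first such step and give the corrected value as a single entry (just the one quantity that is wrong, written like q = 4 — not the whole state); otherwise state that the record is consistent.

no error

step 1: x = (7*18 + 27) mod 29 = 8 -> agrees with the record
step 2: x = (7*8 + 27) mod 29 = 25 -> in agreement
step 3: x = (7*25 + 27) mod 29 = 28 -> checks out
step 4: x = (7*28 + 27) mod 29 = 20 -> consistent with the record
step 5: x = (7*20 + 27) mod 29 = 22 -> consistent with the record
step 6: x = (7*22 + 27) mod 29 = 7 -> agrees with the record
step 7: x = (7*7 + 27) mod 29 = 18 -> agrees with the record
step 8: x = (7*18 + 27) mod 29 = 8 -> in agreement
step 9: x = (7*8 + 27) mod 29 = 25 -> in agreement
step 10: x = (7*25 + 27) mod 29 = 28 -> consistent with the record
step 11: x = (7*28 + 27) mod 29 = 20 -> checks out
step 12: x = (7*20 + 27) mod 29 = 22 -> verified
step 13: x = (7*22 + 27) mod 29 = 7 -> exactly as logged
step 14: x = (7*7 + 27) mod 29 = 18 -> checks out
step 15: x = (7*18 + 27) mod 29 = 8 -> in agreement
Each recorded entry agrees with the recomputation.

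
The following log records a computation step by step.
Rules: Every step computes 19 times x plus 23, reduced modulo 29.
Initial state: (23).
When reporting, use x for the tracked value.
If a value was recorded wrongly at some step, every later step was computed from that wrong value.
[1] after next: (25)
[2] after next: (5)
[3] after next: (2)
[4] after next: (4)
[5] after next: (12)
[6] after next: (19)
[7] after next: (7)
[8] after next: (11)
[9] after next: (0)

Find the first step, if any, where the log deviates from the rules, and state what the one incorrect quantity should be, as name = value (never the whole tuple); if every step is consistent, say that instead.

step 4, x = 3

Recomputing the run from the initial state:
step 1: x = 25
step 2: x = 5
step 3: x = 2
step 4: x = 3
step 5: x = 22
step 6: x = 6
step 7: x = 21
step 8: x = 16
step 9: x = 8
The first disagreement with the log is at step 4, where the value should be x = 3.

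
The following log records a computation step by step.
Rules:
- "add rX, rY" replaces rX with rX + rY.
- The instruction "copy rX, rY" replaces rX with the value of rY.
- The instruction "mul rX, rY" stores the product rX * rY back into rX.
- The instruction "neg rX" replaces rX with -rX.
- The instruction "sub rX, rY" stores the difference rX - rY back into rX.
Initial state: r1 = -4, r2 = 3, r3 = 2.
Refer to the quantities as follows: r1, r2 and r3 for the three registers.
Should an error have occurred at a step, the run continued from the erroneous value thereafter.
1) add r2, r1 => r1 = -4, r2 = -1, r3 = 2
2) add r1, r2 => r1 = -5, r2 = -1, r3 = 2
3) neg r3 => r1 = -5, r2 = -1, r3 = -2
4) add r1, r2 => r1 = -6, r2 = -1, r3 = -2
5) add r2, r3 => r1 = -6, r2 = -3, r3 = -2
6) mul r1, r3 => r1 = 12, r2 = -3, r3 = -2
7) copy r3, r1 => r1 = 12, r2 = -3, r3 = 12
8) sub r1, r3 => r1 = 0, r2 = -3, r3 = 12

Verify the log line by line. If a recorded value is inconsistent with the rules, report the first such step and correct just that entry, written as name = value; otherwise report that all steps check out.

no error

Recomputing the run from the initial state:
step 1: r1 = -4, r2 = -1, r3 = 2
step 2: r1 = -5, r2 = -1, r3 = 2
step 3: r1 = -5, r2 = -1, r3 = -2
step 4: r1 = -6, r2 = -1, r3 = -2
step 5: r1 = -6, r2 = -3, r3 = -2
step 6: r1 = 12, r2 = -3, r3 = -2
step 7: r1 = 12, r2 = -3, r3 = 12
step 8: r1 = 0, r2 = -3, r3 = 12
This matches the log at every step.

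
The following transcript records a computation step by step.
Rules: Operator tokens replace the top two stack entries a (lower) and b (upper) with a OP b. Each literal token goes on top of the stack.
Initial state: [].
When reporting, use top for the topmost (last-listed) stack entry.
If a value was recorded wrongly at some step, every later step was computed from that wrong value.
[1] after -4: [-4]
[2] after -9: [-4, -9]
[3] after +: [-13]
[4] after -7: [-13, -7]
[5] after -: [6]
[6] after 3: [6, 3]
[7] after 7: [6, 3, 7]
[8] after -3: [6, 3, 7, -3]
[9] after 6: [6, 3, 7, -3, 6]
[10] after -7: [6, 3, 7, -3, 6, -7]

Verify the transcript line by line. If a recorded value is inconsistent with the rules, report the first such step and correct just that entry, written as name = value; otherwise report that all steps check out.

step 5, top = -6

Recomputing the run from the initial state:
step 1: [-4]
step 2: [-4, -9]
step 3: [-13]
step 4: [-13, -7]
step 5: [-6]
step 6: [-6, 3]
step 7: [-6, 3, 7]
step 8: [-6, 3, 7, -3]
step 9: [-6, 3, 7, -3, 6]
step 10: [-6, 3, 7, -3, 6, -7]
The first disagreement with the transcript is at step 5, where the value should be top = -6.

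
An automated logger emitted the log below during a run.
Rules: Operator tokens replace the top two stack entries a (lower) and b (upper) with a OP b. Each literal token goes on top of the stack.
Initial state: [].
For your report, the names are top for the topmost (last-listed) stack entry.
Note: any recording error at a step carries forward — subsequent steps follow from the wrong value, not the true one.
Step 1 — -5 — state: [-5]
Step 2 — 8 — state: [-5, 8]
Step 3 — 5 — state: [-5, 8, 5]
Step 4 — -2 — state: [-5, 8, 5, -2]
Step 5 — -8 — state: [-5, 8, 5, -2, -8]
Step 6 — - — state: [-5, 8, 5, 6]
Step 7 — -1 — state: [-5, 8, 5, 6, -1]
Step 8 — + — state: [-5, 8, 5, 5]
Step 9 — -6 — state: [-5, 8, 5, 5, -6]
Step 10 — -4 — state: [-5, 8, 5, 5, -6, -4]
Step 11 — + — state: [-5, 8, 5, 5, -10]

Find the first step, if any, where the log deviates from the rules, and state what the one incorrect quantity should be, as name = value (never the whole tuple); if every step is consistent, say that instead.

no error

step 1: push -5: top = -5 -> no discrepancy
step 2: push 8: top = 8 -> matches
step 3: push 5: top = 5 -> no discrepancy
step 4: push -2: top = -2 -> agrees with the log
step 5: push -8: top = -8 -> agrees with the log
step 6: -2 - -8 = 6 -> checks out
step 7: push -1: top = -1 -> matches
step 8: 6 + -1 = 5 -> consistent with the log
step 9: push -6: top = -6 -> consistent with the log
step 10: push -4: top = -4 -> in agreement
step 11: -6 + -4 = -10 -> verified
Every step is consistent.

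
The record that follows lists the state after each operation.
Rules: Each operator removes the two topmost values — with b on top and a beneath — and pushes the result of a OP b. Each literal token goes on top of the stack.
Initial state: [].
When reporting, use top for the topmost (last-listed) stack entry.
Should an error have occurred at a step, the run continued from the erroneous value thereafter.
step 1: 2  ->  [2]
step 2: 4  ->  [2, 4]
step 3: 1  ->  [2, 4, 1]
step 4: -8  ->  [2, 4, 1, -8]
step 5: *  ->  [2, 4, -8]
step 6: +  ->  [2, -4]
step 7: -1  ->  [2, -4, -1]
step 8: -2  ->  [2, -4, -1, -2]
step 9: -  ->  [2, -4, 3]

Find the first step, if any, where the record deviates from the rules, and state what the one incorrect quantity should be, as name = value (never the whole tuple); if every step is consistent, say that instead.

step 9, top = 1

Step 1: push 2: top = 2 — matches.
Step 2: push 4: top = 4 — in agreement.
Step 3: push 1: top = 1 — checks out.
Step 4: push -8: top = -8 — matches.
Step 5: 1 * -8 = -8 — in agreement.
Step 6: 4 + -8 = -4 — in agreement.
Step 7: push -1: top = -1 — matches.
Step 8: push -2: top = -2 — consistent with the record.
Step 9: -1 - -2 = 1 — a discrepancy with the record.
Conclusion: step 9 carries the first error; the entry should be top = 1.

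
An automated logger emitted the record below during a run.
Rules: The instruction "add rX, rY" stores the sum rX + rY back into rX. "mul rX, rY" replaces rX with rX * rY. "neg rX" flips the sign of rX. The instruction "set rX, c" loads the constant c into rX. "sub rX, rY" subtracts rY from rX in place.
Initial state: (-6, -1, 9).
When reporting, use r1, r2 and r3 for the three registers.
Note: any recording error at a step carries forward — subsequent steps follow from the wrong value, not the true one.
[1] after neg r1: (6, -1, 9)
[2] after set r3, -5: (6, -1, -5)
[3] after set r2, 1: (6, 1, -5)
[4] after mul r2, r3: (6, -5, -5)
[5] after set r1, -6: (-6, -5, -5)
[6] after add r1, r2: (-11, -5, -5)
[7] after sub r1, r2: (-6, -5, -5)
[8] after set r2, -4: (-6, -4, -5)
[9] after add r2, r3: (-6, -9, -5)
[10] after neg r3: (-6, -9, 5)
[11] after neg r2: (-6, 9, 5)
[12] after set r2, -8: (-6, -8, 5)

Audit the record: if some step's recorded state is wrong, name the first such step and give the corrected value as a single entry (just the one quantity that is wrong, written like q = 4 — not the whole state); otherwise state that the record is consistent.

step 1: r1 = -(-6) = 6 -> same as recorded
step 2: r3 = -5 -> agrees with the record
step 3: r2 = 1 -> exactly as logged
step 4: r2 = 1 * -5 = -5 -> same as recorded
step 5: r1 = -6 -> no discrepancy
step 6: r1 = -6 + -5 = -11 -> matches
step 7: r1 = -11 - -5 = -6 -> matches
step 8: r2 = -4 -> same as recorded
step 9: r2 = -4 + -5 = -9 -> confirmed correct
step 10: r3 = -(-5) = 5 -> matches
step 11: r2 = -(-9) = 9 -> no discrepancy
step 12: r2 = -8 -> agrees with the record
Nothing is out of place; the run is error-free.

no error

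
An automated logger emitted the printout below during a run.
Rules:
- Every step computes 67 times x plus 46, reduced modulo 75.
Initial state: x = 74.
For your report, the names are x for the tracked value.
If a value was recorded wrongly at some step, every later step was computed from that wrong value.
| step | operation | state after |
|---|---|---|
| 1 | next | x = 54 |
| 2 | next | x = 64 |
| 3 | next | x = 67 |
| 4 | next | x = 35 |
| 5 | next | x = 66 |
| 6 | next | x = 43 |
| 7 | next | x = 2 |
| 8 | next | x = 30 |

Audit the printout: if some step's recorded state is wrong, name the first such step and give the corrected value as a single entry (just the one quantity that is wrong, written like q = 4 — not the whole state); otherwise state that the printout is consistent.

step 3, x = 59

1. x = (67*74 + 46) mod 75 = 54 (matches)
2. x = (67*54 + 46) mod 75 = 64 (confirmed correct)
3. x = (67*64 + 46) mod 75 = 59 (the recorded entry deviates here)
Step 3 is the first one off; corrected, x = 59.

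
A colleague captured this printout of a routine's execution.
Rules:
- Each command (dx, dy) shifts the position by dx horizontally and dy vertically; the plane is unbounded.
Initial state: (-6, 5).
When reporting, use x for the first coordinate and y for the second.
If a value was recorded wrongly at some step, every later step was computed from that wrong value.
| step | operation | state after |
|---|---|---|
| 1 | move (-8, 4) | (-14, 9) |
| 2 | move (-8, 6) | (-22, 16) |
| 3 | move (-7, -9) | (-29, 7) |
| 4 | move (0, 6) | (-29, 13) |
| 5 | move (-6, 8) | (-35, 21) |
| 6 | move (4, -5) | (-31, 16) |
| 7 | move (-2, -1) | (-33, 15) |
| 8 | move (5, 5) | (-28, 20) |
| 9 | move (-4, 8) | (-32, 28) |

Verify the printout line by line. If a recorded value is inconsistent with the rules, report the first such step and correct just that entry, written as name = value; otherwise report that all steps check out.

step 2, y = 15

Recomputing the run from the initial state:
step 1: x = -14, y = 9
step 2: x = -22, y = 15
step 3: x = -29, y = 6
step 4: x = -29, y = 12
step 5: x = -35, y = 20
step 6: x = -31, y = 15
step 7: x = -33, y = 14
step 8: x = -28, y = 19
step 9: x = -32, y = 27
The first disagreement with the printout is at step 2, where the value should be y = 15.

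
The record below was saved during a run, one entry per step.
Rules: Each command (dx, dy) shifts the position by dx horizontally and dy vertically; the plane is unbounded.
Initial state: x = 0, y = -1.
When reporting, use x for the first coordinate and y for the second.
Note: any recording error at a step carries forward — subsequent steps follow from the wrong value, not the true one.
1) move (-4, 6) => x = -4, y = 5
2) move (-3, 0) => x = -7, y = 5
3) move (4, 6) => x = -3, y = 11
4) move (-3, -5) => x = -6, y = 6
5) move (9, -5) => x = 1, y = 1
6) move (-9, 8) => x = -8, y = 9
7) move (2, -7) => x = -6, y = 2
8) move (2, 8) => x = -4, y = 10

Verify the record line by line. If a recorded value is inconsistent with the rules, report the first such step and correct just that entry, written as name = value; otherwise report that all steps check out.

step 5, x = 3

step 1: x = 0 + (-4) = -4, y = -1 + (6) = 5 -> checks out
step 2: x = -4 + (-3) = -7, y = 5 + (0) = 5 -> exactly as logged
step 3: x = -7 + (4) = -3, y = 5 + (6) = 11 -> confirmed correct
step 4: x = -3 + (-3) = -6, y = 11 + (-5) = 6 -> verified
step 5: x = -6 + (9) = 3, y = 6 + (-5) = 1 -> this is not what the record shows
First incorrect step: 5; the correct value is x = 3.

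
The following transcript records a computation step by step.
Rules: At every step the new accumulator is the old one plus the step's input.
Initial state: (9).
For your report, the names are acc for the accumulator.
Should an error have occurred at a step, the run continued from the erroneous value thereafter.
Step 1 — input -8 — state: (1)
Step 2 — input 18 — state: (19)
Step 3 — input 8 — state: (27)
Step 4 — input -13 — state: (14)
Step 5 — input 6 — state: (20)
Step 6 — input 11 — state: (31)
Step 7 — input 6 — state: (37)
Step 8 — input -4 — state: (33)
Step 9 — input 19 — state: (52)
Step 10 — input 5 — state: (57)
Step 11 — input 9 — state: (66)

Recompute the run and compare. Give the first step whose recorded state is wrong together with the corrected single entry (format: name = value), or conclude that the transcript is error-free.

no error

Step 1: acc = 9 + -8 = 1 — agrees with the transcript.
Step 2: acc = 1 + 18 = 19 — consistent with the transcript.
Step 3: acc = 19 + 8 = 27 — in agreement.
Step 4: acc = 27 + -13 = 14 — in agreement.
Step 5: acc = 14 + 6 = 20 — same as recorded.
Step 6: acc = 20 + 11 = 31 — no discrepancy.
Step 7: acc = 31 + 6 = 37 — same as recorded.
Step 8: acc = 37 + -4 = 33 — matches.
Step 9: acc = 33 + 19 = 52 — agrees with the transcript.
Step 10: acc = 52 + 5 = 57 — in agreement.
Step 11: acc = 57 + 9 = 66 — confirmed correct.
Nothing is out of place; the run is error-free.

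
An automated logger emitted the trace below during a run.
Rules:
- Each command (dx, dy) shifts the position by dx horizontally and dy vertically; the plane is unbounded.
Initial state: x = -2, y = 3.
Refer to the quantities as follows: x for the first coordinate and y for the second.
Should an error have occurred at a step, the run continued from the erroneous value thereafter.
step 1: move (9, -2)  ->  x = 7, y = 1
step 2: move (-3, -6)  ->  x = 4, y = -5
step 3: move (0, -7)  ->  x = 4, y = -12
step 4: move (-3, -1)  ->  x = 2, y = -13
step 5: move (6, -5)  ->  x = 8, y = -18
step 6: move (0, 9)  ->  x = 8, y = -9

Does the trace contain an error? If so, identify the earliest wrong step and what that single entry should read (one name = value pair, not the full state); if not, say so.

step 4, x = 1

Recomputing the run from the initial state:
step 1: x = 7, y = 1
step 2: x = 4, y = -5
step 3: x = 4, y = -12
step 4: x = 1, y = -13
step 5: x = 7, y = -18
step 6: x = 7, y = -9
The first disagreement with the trace is at step 4, where the value should be x = 1.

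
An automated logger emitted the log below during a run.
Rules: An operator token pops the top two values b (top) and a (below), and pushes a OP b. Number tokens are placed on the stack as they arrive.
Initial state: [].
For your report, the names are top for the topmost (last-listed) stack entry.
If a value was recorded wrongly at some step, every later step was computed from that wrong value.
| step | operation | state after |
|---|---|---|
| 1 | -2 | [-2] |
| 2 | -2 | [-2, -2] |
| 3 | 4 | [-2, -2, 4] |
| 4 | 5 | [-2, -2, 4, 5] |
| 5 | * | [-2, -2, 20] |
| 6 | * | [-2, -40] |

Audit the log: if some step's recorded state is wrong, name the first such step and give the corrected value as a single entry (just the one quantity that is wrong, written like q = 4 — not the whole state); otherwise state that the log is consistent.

no error

Recomputing the run from the initial state:
step 1: [-2]
step 2: [-2, -2]
step 3: [-2, -2, 4]
step 4: [-2, -2, 4, 5]
step 5: [-2, -2, 20]
step 6: [-2, -40]
This matches the log at every step.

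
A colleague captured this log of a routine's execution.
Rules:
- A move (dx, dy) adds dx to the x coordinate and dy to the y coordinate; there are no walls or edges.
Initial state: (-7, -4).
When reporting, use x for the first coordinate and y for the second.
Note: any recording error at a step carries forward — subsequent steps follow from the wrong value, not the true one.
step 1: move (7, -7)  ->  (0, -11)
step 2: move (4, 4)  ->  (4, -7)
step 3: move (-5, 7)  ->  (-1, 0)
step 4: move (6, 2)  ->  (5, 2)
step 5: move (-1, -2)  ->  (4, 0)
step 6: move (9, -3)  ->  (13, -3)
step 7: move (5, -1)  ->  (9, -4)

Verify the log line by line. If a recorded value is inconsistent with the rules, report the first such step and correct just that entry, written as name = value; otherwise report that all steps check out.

step 7, x = 18

Step 1: x = -7 + (7) = 0, y = -4 + (-7) = -11 — matches.
Step 2: x = 0 + (4) = 4, y = -11 + (4) = -7 — confirmed correct.
Step 3: x = 4 + (-5) = -1, y = -7 + (7) = 0 — matches.
Step 4: x = -1 + (6) = 5, y = 0 + (2) = 2 — matches.
Step 5: x = 5 + (-1) = 4, y = 2 + (-2) = 0 — no discrepancy.
Step 6: x = 4 + (9) = 13, y = 0 + (-3) = -3 — no discrepancy.
Step 7: x = 13 + (5) = 18, y = -3 + (-1) = -4 — the log has a different value.
Conclusion: step 7 carries the first error; the entry should be x = 18.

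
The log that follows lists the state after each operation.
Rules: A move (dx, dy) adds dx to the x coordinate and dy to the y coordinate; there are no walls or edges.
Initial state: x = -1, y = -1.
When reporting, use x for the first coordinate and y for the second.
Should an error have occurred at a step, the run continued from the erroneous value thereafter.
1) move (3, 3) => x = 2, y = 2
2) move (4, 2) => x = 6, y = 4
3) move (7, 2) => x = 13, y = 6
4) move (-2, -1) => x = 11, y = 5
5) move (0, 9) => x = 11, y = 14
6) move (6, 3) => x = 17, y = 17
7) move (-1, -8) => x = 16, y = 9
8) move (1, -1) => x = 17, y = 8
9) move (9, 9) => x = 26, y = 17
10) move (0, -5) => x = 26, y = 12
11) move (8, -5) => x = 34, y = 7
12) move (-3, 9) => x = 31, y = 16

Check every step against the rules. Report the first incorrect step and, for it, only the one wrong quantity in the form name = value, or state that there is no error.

Recomputing the run from the initial state:
step 1: x = 2, y = 2
step 2: x = 6, y = 4
step 3: x = 13, y = 6
step 4: x = 11, y = 5
step 5: x = 11, y = 14
step 6: x = 17, y = 17
step 7: x = 16, y = 9
step 8: x = 17, y = 8
step 9: x = 26, y = 17
step 10: x = 26, y = 12
step 11: x = 34, y = 7
step 12: x = 31, y = 16
This matches the log at every step.

no error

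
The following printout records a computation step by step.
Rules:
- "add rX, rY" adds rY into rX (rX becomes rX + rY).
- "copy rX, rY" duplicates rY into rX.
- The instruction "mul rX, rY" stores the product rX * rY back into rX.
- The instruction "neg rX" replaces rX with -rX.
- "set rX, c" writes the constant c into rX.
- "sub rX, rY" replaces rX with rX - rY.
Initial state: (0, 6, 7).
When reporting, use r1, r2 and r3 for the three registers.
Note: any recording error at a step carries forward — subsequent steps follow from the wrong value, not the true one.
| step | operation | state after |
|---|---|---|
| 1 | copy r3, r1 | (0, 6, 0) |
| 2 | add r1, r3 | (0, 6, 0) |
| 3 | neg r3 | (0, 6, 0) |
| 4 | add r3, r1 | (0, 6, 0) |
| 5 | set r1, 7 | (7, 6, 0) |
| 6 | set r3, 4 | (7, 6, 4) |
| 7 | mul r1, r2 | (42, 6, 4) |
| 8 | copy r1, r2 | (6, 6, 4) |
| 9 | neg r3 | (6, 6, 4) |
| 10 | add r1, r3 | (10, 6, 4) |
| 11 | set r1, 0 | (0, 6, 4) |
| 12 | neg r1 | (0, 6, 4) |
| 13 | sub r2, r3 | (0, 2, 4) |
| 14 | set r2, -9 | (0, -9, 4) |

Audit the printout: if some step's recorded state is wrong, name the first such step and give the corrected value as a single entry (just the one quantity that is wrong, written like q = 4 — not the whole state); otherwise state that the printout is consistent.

step 9, r3 = -4

step 1: r3 = 0 -> in agreement
step 2: r1 = 0 + 0 = 0 -> confirmed correct
step 3: r3 = -(0) = 0 -> matches
step 4: r3 = 0 + 0 = 0 -> confirmed correct
step 5: r1 = 7 -> confirmed correct
step 6: r3 = 4 -> checks out
step 7: r1 = 7 * 6 = 42 -> consistent with the printout
step 8: r1 = 6 -> confirmed correct
step 9: r3 = -(4) = -4 -> this is not what the printout shows
That makes step 9 the first incorrect line — r3 = -4 is what it should show.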